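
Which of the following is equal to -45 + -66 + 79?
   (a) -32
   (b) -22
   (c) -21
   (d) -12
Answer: a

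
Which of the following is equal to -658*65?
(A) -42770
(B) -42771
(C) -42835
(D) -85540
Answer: A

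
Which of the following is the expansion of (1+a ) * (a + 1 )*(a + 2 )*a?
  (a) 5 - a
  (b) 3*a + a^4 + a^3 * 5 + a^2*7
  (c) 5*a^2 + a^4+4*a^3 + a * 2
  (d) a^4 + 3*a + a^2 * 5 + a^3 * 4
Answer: c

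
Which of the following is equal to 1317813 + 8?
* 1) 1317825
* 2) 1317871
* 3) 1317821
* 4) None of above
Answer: 3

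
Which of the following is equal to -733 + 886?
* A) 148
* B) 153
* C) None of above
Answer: B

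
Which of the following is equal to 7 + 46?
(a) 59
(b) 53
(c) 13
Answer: b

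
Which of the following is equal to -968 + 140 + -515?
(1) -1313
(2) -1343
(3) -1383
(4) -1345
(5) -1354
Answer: 2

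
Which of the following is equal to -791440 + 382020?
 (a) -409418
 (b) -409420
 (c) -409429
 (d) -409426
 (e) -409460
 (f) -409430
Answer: b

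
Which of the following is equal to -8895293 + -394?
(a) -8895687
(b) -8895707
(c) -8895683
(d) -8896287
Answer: a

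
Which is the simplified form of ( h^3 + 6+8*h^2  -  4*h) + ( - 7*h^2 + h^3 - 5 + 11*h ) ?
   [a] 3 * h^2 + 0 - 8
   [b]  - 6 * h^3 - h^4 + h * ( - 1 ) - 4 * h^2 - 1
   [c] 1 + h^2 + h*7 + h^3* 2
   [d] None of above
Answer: c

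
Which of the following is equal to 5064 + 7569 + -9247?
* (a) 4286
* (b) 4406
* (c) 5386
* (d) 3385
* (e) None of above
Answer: e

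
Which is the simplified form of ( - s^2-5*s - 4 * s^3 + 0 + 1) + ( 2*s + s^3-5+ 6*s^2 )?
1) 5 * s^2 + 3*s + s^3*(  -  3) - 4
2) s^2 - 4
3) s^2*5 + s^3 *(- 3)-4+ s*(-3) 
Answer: 3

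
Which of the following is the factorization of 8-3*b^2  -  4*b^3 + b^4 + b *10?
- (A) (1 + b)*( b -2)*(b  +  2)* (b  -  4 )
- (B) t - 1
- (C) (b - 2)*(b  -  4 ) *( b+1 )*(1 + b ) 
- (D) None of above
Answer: C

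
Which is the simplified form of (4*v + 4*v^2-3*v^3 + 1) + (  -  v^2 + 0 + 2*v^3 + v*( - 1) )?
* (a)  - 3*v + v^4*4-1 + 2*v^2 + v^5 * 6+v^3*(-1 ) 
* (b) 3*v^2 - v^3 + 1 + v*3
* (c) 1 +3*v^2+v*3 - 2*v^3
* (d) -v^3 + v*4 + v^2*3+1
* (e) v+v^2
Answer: b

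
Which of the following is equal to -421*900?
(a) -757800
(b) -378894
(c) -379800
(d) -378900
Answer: d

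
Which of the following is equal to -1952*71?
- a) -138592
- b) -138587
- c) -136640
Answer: a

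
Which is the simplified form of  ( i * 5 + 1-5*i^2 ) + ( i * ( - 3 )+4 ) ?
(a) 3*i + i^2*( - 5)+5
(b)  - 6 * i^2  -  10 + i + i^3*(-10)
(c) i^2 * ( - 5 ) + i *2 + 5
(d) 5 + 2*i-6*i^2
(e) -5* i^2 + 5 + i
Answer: c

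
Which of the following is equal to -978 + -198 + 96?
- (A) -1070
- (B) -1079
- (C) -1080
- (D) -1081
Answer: C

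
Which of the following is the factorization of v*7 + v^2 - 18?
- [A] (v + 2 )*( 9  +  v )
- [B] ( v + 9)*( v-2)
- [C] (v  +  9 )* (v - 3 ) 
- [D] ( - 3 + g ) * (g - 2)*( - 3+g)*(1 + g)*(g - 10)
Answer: B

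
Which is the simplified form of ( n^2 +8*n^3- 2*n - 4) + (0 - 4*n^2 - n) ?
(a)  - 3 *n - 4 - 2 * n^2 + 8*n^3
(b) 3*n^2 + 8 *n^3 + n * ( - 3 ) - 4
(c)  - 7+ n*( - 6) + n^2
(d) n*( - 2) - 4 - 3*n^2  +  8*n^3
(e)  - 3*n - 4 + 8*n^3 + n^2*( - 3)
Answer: e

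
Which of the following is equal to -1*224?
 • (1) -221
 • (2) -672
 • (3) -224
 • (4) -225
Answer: 3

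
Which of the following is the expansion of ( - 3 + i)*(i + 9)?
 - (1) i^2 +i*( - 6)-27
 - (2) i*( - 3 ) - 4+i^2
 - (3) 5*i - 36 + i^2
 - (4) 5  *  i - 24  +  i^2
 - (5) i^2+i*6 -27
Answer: 5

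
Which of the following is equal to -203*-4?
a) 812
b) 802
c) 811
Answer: a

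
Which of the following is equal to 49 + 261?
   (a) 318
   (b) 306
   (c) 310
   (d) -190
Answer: c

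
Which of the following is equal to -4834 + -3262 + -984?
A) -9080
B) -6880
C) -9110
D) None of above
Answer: A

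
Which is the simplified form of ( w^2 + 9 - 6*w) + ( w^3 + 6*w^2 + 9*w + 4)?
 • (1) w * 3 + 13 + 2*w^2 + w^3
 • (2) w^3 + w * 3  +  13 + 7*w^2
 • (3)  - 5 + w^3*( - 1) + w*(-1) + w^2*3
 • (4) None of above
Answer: 2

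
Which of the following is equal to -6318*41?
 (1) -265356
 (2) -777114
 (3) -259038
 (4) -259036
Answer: 3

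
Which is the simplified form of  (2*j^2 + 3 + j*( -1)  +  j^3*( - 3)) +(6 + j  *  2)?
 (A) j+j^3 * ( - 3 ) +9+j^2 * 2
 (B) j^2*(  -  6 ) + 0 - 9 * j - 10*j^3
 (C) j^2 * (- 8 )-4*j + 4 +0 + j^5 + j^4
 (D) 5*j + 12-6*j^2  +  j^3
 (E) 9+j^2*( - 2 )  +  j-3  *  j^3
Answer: A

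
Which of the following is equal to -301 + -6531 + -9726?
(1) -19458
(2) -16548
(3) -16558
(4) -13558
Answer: 3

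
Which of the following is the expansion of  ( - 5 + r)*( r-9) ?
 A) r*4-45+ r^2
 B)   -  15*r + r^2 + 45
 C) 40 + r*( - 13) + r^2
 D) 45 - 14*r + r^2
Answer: D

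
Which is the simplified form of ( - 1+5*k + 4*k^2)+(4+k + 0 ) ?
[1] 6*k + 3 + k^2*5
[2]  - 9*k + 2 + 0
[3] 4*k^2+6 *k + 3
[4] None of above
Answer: 3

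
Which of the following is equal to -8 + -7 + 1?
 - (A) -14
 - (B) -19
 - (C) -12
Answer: A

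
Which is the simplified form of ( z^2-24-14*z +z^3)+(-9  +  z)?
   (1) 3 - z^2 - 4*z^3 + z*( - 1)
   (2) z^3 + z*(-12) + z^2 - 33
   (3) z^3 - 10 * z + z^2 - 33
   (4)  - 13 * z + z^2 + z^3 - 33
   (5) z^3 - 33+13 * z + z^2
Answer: 4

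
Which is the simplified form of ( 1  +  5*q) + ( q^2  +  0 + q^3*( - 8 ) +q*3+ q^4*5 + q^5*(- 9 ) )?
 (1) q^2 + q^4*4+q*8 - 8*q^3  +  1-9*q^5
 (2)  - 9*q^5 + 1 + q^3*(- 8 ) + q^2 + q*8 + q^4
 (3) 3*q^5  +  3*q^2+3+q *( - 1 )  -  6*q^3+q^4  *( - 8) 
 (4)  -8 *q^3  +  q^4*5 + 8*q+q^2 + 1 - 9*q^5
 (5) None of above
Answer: 4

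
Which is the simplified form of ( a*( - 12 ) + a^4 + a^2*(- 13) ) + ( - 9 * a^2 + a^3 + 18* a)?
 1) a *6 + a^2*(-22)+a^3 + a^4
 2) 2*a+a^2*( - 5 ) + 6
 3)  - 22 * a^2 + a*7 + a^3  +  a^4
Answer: 1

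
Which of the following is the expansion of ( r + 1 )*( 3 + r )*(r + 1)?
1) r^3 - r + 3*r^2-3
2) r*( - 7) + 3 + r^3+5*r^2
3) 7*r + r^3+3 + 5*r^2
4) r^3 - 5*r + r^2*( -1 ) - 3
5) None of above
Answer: 3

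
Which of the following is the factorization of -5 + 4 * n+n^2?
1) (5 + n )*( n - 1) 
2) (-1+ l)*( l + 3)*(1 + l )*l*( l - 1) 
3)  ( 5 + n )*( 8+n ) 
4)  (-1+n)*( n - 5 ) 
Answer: 1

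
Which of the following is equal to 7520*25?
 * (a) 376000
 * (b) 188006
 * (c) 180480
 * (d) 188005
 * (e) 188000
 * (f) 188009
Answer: e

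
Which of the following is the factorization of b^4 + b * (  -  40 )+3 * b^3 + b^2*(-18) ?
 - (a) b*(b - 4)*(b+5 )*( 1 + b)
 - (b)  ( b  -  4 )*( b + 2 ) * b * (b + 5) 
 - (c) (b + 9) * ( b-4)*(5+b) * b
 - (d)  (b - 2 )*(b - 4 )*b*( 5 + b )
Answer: b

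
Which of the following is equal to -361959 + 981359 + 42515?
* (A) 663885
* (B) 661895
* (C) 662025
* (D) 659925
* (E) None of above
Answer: E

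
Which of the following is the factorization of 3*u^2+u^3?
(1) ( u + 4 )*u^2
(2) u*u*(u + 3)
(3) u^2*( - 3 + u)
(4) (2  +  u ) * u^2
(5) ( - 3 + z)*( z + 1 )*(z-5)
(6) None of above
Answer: 2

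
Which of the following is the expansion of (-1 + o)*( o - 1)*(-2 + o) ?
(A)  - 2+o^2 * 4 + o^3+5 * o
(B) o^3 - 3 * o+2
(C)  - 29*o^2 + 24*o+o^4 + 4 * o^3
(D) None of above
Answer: D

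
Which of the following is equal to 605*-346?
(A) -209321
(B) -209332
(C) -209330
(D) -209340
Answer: C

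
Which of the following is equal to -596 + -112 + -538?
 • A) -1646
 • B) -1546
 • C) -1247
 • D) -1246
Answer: D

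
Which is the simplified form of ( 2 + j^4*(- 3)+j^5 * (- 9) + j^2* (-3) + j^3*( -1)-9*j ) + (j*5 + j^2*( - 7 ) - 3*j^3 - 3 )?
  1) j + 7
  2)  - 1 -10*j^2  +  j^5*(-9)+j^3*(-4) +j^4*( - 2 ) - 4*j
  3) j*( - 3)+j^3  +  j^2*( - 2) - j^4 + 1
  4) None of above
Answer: 4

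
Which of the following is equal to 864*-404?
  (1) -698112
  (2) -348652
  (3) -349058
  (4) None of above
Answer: 4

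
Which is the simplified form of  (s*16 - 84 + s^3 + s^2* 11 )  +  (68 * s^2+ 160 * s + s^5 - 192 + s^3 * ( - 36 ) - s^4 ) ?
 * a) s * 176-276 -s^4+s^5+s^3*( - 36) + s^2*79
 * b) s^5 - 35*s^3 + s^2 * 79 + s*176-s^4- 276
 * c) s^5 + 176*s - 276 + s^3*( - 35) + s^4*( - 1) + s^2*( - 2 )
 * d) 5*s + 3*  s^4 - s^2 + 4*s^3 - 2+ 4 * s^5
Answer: b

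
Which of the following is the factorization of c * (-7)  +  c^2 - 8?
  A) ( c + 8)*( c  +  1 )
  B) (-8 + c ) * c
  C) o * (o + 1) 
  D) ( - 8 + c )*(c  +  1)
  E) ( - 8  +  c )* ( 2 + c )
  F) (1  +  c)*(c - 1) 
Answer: D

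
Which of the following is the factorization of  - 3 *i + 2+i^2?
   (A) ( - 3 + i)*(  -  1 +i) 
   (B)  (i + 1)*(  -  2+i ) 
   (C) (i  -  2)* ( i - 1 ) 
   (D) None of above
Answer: C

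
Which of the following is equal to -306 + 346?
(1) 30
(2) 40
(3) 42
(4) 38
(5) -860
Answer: 2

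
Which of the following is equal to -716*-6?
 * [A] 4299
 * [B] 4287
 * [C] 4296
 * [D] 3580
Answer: C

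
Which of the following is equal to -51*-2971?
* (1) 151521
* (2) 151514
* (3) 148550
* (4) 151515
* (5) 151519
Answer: 1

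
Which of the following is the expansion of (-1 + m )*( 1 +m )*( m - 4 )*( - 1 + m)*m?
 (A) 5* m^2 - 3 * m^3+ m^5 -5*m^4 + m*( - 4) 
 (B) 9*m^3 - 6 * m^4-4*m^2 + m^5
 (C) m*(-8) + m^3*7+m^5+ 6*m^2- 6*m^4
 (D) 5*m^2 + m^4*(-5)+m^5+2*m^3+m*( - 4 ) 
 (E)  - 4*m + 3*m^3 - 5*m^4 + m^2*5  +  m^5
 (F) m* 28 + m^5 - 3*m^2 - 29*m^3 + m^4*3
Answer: E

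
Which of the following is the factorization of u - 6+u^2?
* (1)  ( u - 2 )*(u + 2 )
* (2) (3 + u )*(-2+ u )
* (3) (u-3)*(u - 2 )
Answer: 2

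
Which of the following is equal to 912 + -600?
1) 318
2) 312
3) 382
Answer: 2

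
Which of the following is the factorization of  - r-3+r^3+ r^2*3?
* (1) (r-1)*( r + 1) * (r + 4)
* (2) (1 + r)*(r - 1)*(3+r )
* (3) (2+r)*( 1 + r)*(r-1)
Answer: 2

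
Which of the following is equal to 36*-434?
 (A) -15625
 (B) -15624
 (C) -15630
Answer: B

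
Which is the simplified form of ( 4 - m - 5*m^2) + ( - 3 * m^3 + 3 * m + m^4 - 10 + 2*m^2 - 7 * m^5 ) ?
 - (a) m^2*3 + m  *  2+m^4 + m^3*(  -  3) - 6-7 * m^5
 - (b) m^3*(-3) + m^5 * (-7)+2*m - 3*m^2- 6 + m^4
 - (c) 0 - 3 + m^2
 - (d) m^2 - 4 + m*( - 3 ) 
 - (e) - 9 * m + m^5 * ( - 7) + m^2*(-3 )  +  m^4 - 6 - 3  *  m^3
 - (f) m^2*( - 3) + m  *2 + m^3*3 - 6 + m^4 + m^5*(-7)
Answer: b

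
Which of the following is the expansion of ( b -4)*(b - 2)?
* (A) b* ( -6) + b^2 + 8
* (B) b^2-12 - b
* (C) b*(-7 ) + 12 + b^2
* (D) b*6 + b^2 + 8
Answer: A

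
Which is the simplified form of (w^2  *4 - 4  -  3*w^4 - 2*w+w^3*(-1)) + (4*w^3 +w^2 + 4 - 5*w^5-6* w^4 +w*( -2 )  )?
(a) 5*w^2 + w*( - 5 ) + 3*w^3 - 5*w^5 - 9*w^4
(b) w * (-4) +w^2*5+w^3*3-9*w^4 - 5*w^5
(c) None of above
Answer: b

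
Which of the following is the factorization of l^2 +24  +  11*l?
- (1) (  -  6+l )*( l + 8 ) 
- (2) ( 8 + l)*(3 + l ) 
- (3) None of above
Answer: 2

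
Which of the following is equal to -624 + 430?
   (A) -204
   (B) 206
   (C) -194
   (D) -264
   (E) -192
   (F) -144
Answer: C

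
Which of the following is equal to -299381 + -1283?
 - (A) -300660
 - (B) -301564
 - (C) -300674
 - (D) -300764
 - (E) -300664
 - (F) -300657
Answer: E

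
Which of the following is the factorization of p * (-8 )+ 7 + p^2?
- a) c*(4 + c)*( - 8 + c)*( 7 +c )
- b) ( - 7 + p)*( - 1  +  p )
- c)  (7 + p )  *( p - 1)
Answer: b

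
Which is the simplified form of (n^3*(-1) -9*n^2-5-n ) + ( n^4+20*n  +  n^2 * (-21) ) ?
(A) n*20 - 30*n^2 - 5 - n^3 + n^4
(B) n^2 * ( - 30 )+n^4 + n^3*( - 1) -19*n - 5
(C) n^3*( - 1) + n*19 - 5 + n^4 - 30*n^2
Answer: C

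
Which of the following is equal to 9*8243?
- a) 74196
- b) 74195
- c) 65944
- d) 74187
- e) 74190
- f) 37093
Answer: d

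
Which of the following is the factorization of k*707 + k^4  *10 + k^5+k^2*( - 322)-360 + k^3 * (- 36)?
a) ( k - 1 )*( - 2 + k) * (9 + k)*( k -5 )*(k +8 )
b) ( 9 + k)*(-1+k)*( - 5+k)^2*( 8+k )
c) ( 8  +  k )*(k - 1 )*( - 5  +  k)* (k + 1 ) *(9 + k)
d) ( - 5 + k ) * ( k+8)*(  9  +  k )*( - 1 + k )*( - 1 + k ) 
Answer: d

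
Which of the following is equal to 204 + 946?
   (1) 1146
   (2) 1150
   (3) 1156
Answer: 2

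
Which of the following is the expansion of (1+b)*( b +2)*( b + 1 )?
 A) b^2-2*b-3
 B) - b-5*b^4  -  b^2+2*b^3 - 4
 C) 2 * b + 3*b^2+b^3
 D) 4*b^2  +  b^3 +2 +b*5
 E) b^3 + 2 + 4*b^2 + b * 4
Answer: D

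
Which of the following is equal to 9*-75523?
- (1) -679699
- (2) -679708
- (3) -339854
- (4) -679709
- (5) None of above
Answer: 5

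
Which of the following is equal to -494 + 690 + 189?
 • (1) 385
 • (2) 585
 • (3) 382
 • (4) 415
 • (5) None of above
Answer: 1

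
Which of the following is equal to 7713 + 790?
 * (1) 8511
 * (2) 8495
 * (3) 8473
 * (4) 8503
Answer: 4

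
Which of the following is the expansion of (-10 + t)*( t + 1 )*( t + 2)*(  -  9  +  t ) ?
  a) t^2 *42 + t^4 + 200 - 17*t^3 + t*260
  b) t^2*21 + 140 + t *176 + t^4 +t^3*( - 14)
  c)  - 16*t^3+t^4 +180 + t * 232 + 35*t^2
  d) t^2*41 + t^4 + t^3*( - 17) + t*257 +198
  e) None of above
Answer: c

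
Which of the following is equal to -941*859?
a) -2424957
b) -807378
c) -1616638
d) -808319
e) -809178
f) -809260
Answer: d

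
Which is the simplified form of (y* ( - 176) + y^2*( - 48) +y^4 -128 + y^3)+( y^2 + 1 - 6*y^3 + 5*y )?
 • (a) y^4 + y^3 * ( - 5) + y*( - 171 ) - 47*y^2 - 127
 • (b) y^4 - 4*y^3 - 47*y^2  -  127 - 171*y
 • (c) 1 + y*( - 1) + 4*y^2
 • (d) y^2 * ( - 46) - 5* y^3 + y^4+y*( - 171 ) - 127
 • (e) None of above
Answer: a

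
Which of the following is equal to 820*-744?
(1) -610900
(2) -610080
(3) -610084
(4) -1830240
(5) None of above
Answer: 2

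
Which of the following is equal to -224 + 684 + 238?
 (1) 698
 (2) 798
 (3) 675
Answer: 1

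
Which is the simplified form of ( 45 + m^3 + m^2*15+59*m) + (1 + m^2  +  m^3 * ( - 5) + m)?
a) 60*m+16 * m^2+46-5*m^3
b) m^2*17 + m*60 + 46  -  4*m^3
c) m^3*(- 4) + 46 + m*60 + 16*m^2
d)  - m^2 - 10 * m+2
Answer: c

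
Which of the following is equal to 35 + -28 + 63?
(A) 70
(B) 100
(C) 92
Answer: A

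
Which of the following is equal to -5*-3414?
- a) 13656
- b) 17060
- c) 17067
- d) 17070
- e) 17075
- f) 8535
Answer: d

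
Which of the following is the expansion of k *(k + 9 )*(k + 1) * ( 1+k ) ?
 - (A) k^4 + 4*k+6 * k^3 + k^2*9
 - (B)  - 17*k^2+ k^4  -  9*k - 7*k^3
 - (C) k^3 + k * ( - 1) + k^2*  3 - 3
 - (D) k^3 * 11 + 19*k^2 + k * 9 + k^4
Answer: D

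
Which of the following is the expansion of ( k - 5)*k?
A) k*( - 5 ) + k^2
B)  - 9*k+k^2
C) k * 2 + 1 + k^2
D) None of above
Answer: A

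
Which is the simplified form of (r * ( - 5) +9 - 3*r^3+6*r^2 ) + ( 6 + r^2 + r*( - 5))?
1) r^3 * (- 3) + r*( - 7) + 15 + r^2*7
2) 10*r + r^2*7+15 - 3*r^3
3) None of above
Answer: 3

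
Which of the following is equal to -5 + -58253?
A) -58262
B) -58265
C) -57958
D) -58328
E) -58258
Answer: E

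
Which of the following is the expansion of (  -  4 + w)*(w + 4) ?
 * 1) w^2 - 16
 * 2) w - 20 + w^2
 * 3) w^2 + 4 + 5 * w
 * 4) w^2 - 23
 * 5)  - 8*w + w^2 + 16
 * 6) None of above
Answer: 1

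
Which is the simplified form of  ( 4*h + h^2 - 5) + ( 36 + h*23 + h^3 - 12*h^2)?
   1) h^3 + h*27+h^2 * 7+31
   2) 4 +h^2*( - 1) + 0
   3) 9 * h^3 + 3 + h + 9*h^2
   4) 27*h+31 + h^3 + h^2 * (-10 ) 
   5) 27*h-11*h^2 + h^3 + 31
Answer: 5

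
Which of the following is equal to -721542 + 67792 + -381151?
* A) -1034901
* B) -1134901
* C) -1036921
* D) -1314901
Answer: A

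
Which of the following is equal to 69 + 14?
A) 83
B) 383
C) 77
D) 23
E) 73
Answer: A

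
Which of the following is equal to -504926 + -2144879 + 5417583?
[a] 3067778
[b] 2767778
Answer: b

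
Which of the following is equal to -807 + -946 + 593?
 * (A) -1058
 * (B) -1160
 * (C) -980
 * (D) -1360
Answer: B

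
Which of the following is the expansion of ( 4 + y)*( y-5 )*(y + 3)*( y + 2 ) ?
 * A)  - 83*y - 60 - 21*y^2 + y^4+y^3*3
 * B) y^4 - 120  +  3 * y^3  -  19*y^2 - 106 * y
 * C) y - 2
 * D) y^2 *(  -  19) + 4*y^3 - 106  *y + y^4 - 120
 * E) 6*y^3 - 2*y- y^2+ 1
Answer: D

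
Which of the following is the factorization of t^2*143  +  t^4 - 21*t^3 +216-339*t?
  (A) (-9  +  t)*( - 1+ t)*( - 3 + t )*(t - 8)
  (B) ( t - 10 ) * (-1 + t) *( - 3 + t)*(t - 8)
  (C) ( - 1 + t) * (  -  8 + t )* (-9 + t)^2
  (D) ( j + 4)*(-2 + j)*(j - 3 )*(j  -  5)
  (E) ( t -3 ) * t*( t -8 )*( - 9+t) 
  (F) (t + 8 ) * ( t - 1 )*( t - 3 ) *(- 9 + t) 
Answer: A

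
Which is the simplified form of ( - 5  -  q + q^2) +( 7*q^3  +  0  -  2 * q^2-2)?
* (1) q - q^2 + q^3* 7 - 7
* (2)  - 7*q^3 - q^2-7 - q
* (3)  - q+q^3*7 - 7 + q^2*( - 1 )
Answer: 3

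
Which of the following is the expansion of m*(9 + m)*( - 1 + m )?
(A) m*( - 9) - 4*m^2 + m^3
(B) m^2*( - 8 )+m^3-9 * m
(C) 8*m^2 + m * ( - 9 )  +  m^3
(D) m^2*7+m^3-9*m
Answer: C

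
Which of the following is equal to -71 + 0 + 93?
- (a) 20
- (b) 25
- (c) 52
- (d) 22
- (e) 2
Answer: d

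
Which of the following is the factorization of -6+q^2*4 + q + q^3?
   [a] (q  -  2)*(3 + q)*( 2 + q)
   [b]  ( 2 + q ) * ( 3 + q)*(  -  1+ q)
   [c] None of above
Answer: b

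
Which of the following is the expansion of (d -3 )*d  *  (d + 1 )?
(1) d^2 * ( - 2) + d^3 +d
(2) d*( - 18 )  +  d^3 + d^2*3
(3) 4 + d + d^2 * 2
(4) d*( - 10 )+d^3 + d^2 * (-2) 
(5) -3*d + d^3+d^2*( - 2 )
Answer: 5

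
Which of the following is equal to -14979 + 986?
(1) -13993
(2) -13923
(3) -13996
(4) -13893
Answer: 1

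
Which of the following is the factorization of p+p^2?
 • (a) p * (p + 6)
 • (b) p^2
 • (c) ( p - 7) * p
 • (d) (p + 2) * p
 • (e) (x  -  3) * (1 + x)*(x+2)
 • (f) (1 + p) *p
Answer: f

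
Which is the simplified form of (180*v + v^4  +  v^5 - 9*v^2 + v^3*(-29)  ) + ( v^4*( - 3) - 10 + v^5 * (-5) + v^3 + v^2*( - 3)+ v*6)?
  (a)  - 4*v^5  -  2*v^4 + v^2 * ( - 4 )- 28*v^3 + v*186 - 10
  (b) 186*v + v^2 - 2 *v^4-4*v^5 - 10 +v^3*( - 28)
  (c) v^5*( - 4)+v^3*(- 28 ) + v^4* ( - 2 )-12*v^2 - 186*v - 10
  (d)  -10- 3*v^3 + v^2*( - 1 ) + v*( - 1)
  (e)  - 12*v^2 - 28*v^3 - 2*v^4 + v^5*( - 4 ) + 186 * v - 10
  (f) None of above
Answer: e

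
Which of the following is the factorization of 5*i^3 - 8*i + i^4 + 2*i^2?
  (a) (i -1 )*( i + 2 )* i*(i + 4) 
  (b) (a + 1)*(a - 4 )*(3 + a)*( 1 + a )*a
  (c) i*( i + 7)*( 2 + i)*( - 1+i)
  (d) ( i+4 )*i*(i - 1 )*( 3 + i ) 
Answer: a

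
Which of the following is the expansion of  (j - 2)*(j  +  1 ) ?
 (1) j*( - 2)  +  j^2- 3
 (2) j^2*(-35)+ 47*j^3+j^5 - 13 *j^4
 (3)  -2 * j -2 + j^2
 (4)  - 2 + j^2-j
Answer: 4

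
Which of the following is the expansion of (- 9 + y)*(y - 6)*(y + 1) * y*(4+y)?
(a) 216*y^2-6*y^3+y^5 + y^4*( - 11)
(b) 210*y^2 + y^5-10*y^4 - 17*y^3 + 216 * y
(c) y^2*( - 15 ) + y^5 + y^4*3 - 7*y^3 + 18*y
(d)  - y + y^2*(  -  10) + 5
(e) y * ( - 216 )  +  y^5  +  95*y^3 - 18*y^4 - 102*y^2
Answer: b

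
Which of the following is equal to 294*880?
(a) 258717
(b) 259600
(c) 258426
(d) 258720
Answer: d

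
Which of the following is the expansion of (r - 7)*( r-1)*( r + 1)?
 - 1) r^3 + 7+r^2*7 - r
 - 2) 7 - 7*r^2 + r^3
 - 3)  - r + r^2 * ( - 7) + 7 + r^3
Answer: 3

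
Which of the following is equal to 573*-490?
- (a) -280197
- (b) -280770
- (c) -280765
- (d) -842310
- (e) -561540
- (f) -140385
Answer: b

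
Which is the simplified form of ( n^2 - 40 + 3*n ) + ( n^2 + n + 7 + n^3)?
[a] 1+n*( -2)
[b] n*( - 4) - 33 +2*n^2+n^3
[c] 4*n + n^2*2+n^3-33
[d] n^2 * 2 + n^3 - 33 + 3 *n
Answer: c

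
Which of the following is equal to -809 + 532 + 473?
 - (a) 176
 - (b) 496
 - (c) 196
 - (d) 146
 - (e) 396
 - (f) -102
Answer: c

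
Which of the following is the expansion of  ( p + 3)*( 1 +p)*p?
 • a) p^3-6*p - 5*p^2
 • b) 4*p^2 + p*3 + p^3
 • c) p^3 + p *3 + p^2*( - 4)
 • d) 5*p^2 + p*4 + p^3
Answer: b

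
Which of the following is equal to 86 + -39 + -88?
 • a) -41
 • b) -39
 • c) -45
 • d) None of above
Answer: a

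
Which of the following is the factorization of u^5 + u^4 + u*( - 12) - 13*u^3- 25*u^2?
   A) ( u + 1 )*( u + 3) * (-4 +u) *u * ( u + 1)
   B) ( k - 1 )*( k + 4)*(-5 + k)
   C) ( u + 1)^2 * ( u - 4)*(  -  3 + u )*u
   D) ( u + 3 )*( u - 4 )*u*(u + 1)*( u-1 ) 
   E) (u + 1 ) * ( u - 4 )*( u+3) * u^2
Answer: A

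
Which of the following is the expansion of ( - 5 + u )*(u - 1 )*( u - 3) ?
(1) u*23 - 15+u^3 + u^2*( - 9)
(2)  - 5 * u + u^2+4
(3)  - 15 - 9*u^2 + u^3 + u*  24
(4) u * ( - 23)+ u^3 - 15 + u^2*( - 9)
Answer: 1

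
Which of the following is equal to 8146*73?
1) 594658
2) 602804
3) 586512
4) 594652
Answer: 1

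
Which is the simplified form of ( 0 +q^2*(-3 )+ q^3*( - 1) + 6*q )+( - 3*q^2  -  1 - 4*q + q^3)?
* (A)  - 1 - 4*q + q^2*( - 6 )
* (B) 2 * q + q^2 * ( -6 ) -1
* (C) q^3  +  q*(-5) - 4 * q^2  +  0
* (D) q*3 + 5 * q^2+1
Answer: B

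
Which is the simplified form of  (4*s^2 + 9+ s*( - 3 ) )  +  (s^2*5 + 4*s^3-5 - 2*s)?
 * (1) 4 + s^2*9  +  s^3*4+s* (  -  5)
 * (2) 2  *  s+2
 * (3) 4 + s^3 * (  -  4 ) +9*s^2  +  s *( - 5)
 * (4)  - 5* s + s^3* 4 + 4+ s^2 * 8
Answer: 1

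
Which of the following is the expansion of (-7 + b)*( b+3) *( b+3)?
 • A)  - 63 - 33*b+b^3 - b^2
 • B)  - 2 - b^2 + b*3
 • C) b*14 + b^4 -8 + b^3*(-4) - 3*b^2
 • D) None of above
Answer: A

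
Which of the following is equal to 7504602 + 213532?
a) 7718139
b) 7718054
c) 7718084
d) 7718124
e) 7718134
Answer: e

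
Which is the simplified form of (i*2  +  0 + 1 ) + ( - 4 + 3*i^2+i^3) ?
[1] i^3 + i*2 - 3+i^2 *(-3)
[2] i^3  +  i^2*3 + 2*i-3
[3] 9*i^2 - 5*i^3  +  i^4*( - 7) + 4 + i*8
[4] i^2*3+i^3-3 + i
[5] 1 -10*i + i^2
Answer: 2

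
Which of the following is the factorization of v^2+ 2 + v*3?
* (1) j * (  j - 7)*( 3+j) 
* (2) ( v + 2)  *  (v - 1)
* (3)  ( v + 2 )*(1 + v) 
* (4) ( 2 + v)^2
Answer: 3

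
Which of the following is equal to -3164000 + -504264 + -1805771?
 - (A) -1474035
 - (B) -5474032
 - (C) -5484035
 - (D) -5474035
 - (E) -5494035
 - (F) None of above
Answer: D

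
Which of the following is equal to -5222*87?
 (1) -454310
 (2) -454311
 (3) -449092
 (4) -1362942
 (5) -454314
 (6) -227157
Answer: 5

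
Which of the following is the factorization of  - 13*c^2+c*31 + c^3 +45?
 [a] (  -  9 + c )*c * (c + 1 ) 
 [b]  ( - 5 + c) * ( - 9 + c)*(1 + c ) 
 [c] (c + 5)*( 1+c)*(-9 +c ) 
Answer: b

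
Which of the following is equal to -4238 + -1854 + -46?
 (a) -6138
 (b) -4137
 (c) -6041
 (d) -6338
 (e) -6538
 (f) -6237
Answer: a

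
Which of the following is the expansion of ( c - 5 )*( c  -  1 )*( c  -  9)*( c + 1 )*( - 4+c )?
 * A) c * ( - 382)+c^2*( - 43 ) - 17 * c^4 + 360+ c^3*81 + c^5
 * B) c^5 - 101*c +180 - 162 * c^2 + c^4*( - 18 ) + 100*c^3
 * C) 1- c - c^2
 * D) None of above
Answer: B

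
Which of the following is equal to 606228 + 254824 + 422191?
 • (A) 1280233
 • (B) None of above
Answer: B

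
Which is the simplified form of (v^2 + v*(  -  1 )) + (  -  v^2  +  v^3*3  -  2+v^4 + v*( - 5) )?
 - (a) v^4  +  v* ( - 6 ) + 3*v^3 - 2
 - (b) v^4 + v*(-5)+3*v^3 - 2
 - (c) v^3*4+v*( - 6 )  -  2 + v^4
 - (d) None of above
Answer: a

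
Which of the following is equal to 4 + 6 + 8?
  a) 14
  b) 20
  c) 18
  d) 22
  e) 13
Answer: c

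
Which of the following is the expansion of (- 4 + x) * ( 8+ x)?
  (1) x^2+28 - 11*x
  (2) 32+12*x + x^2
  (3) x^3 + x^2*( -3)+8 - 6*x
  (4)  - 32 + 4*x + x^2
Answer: 4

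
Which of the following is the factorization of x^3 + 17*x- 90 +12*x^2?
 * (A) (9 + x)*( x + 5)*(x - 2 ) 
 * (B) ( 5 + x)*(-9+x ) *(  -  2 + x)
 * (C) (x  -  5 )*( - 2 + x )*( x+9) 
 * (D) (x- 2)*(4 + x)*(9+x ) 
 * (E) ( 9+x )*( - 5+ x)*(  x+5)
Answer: A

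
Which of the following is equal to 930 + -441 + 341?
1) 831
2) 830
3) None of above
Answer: 2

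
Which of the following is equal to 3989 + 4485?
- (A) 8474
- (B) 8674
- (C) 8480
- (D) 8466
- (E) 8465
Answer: A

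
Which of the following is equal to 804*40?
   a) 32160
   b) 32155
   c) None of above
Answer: a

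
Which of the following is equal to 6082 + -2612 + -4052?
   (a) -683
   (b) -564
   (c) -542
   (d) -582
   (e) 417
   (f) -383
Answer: d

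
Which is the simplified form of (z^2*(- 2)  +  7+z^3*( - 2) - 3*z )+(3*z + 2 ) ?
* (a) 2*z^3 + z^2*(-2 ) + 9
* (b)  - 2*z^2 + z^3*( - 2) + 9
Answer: b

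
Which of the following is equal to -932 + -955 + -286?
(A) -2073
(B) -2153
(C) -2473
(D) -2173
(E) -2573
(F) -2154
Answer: D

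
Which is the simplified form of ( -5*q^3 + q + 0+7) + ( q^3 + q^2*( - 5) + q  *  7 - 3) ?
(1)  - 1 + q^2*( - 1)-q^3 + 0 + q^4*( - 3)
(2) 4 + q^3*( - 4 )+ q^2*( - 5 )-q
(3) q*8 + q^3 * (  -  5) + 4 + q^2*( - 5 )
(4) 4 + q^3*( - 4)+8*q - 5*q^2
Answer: 4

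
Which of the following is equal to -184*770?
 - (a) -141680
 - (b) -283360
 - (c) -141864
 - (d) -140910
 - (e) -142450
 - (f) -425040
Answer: a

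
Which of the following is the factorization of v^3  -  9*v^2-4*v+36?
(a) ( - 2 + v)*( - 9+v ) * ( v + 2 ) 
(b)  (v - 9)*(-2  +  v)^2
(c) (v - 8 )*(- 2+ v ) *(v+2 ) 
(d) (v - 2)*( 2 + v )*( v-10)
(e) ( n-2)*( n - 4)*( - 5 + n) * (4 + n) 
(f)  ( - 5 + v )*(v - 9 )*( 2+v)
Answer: a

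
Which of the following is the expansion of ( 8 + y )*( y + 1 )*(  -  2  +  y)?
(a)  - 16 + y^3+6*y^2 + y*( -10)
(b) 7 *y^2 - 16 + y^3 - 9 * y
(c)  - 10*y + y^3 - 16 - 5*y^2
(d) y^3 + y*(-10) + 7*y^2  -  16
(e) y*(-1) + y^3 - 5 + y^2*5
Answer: d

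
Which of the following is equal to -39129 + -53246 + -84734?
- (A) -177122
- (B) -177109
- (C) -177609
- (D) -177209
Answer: B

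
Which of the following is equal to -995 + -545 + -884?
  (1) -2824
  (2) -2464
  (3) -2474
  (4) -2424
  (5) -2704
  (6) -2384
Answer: 4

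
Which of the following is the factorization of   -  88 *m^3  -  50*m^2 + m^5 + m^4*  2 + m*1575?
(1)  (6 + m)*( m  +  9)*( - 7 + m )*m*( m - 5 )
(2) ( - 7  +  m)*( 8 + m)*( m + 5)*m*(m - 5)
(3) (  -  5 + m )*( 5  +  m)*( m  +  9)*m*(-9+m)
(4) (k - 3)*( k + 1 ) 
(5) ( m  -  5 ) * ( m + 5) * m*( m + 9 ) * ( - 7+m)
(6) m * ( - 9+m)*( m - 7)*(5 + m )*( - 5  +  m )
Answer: 5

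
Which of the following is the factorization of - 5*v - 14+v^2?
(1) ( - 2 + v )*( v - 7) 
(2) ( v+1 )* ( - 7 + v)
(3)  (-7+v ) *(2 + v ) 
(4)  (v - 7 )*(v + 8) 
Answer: 3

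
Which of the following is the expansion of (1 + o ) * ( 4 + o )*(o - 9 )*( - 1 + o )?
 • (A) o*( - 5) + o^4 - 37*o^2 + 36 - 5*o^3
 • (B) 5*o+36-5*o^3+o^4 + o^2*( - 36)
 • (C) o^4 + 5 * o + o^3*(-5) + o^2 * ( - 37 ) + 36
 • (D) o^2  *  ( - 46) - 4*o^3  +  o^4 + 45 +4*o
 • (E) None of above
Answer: C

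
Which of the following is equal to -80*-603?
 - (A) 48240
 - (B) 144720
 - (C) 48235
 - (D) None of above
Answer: A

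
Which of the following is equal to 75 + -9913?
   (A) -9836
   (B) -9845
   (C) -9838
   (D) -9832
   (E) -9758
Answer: C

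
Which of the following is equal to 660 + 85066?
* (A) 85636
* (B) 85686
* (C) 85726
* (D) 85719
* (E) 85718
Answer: C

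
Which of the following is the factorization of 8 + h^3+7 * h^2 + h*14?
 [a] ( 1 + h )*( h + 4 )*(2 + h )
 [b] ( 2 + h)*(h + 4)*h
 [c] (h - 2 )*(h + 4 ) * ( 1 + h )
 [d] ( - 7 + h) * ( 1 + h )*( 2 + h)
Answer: a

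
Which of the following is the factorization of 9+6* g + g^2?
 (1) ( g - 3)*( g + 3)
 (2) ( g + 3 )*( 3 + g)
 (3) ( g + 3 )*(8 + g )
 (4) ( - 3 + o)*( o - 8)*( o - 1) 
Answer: 2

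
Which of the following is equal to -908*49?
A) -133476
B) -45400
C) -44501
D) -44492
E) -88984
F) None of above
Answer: D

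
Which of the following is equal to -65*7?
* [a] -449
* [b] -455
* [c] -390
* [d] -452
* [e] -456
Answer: b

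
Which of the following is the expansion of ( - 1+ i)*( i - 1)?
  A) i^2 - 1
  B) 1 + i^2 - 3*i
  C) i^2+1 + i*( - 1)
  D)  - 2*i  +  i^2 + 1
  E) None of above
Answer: D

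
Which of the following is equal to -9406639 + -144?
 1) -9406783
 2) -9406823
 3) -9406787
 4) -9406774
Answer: 1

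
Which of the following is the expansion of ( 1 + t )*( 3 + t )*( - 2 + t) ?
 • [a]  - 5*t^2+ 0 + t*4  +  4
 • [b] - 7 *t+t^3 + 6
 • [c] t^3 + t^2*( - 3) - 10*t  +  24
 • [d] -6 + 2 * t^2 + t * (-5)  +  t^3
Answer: d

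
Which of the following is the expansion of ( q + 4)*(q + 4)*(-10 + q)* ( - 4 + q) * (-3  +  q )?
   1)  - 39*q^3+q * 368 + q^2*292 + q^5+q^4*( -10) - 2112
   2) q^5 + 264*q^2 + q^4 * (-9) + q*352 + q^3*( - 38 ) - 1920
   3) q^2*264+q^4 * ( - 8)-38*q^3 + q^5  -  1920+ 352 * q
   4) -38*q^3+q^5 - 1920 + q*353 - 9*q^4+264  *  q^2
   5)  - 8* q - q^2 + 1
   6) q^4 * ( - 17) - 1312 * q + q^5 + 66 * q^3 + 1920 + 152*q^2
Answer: 2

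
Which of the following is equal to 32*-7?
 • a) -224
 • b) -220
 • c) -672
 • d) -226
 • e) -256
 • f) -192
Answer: a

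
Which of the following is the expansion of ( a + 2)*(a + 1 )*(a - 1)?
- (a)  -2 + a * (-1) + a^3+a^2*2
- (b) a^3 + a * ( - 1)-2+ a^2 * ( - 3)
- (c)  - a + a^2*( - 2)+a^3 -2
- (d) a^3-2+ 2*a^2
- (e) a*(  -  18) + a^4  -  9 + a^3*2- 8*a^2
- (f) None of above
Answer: a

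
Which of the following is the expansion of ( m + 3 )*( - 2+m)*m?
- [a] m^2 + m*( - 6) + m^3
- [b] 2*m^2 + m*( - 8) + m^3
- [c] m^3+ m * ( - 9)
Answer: a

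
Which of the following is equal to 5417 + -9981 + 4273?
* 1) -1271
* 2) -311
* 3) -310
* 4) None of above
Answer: 4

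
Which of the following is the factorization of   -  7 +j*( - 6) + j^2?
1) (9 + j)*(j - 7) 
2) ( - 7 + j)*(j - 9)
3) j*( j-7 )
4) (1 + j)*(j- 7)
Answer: 4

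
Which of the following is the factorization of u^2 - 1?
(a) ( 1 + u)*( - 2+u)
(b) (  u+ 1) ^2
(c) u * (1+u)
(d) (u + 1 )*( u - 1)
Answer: d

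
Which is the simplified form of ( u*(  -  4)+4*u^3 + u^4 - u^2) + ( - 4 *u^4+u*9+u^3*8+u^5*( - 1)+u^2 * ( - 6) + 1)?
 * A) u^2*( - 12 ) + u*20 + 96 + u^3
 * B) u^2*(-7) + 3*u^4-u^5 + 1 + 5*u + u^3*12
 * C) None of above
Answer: C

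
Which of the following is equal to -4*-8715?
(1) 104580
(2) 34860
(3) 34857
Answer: 2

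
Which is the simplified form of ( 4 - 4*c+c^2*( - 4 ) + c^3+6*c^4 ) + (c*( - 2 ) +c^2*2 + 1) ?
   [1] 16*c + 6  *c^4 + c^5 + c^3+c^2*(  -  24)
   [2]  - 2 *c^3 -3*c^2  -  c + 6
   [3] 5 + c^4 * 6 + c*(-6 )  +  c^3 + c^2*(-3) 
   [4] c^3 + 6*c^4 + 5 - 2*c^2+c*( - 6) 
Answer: 4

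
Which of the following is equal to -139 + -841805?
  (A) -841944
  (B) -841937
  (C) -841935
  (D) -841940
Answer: A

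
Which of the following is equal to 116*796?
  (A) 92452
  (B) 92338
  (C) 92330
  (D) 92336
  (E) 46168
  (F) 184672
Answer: D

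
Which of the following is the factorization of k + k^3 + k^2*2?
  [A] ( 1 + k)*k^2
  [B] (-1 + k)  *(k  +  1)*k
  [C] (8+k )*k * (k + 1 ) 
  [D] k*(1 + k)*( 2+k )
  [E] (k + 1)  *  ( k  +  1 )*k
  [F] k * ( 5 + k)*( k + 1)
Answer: E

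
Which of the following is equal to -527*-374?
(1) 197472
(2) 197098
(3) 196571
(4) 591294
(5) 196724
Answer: 2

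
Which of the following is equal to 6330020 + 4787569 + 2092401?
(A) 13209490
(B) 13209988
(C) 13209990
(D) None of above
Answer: C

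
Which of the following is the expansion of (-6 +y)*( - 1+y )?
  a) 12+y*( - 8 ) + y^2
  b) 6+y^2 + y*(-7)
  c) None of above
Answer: b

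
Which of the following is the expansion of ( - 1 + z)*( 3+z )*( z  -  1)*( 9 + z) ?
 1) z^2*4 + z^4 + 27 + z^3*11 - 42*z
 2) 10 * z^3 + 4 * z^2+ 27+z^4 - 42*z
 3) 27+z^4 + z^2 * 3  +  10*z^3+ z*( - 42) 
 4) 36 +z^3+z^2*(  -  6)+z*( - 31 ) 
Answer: 2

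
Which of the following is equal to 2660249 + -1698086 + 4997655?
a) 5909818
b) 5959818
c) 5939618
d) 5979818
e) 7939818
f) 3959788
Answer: b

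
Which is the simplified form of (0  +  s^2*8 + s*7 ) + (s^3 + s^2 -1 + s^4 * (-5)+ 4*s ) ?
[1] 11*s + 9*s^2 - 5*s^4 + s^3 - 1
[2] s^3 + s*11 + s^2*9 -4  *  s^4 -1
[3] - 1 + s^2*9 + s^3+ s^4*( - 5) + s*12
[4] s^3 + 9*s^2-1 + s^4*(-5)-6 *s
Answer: 1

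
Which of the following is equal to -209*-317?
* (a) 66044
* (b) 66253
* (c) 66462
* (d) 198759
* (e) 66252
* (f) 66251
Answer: b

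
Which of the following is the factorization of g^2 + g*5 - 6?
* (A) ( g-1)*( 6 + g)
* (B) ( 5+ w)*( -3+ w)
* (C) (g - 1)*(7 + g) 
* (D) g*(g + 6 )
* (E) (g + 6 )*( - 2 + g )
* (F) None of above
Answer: A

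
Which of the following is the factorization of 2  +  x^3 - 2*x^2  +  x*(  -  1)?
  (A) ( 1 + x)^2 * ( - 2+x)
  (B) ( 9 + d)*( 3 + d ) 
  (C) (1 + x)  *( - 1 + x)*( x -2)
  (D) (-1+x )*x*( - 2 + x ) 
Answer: C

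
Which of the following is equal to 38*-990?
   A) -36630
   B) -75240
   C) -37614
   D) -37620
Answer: D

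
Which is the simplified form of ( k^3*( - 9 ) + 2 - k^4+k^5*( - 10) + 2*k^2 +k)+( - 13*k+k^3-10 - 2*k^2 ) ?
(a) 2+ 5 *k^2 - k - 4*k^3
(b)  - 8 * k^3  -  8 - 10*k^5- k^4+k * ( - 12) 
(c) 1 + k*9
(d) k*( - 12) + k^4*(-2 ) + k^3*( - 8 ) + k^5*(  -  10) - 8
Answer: b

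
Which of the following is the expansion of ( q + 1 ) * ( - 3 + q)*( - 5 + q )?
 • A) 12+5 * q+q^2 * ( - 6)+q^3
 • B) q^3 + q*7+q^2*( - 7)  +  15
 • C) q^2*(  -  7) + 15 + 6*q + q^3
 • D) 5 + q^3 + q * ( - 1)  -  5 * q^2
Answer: B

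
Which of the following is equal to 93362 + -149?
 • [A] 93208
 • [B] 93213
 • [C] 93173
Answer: B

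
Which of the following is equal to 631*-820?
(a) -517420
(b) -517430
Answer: a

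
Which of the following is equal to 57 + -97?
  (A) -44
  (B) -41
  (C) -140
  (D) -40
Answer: D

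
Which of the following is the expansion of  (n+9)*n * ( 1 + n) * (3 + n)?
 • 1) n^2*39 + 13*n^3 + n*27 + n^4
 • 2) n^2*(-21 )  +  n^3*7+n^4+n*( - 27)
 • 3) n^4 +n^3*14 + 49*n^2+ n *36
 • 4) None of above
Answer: 1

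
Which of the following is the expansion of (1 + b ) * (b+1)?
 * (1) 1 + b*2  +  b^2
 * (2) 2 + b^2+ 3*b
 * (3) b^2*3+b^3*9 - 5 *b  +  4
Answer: 1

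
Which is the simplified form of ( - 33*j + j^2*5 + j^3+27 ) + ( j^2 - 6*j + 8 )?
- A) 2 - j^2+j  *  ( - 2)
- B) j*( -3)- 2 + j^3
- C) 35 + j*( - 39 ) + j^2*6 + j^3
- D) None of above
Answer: C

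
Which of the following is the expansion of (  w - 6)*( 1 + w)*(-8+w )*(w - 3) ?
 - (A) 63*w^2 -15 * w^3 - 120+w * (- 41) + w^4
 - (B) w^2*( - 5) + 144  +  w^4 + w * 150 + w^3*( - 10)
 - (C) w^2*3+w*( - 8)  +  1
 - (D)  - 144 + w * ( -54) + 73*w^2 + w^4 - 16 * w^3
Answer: D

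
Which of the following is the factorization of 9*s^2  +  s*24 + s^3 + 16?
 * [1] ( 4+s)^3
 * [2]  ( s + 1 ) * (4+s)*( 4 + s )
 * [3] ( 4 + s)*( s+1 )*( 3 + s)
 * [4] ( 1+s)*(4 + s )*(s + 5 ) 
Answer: 2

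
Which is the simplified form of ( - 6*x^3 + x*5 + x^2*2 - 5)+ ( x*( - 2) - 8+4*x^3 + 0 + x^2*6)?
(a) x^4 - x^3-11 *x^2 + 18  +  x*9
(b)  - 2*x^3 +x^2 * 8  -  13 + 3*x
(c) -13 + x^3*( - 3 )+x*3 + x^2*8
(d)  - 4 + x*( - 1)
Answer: b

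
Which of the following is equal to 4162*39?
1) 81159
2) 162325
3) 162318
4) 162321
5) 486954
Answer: 3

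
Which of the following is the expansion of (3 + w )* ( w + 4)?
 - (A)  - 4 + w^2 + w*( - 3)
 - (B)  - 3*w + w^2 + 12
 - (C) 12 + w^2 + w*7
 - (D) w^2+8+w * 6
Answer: C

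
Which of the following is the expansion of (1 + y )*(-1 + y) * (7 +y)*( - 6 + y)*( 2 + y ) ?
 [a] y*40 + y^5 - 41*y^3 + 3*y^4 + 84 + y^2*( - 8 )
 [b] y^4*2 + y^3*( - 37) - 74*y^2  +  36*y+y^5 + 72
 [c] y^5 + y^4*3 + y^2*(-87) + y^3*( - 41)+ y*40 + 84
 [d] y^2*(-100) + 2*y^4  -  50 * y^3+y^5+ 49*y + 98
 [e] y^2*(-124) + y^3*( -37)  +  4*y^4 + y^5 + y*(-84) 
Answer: c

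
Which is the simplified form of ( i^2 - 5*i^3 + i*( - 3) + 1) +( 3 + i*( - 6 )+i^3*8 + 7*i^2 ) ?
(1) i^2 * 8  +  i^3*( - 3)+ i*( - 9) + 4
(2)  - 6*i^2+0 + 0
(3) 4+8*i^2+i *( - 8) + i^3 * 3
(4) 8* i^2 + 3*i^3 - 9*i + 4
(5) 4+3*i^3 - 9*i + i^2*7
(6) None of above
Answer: 4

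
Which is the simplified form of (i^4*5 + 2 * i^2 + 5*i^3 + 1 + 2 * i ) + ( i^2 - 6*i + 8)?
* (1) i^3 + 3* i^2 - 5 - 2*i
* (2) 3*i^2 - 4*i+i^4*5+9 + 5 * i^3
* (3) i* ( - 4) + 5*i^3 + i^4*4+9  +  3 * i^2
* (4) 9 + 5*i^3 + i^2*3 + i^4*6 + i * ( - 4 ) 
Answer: 2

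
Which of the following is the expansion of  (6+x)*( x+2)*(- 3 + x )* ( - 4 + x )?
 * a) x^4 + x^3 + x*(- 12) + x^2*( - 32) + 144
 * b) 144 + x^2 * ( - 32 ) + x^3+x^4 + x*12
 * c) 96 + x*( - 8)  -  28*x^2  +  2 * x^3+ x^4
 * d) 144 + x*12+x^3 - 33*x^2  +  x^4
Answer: b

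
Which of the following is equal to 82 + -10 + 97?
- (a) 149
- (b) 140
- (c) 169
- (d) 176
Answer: c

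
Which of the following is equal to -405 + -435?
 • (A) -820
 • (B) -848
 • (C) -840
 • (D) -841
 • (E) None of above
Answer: C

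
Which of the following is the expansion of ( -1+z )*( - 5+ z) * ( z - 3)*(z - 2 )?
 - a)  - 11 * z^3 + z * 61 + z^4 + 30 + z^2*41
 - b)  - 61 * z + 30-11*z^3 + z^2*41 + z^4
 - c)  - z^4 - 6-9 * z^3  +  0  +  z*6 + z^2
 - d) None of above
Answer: b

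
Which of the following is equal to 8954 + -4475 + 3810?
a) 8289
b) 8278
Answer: a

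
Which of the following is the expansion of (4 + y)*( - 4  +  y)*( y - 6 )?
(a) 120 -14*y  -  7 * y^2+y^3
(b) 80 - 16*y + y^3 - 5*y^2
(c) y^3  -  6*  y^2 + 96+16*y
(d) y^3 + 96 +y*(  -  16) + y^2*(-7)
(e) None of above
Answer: e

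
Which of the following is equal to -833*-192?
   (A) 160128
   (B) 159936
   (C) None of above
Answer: B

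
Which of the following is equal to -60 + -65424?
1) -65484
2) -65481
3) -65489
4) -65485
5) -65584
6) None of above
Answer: 1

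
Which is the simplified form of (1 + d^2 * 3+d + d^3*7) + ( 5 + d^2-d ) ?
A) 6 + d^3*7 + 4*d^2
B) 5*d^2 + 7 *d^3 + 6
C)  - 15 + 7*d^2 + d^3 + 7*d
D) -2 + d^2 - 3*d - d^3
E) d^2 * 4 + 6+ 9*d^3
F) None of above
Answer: A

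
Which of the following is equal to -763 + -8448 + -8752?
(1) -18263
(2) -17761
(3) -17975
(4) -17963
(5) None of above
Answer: 4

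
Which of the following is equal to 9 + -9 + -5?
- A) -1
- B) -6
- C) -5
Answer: C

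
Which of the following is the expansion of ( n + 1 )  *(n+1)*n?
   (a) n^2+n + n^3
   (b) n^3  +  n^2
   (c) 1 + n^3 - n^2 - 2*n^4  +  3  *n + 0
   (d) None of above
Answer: d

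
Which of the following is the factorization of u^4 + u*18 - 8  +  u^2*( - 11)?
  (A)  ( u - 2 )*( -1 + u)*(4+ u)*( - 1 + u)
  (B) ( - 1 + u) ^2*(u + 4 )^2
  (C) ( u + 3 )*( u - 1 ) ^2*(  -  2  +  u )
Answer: A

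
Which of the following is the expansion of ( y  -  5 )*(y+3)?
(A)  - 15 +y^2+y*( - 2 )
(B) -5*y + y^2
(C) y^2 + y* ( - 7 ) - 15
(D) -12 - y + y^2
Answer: A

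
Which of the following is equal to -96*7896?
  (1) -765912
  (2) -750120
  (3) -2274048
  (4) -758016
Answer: 4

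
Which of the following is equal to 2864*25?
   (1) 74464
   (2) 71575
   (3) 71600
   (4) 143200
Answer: 3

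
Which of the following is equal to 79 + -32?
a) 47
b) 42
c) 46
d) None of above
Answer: a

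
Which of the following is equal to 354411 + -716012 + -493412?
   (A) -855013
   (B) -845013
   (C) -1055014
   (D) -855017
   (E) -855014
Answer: A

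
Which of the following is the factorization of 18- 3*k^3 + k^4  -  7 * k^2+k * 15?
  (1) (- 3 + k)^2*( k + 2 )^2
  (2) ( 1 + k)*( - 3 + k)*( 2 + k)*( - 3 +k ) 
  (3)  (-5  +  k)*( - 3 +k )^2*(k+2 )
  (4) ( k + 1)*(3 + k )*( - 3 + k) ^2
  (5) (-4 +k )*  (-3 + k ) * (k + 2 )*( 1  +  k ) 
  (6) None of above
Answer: 2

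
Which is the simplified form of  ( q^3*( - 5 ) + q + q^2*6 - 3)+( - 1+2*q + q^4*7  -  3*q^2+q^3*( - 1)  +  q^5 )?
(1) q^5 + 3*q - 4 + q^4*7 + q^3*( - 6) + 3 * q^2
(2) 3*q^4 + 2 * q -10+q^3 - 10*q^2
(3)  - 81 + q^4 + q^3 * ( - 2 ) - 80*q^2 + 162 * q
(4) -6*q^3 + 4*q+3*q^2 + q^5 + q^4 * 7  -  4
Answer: 1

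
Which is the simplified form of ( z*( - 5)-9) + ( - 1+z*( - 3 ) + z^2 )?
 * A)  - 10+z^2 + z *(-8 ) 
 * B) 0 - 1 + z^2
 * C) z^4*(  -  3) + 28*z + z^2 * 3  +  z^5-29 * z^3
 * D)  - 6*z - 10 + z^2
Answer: A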